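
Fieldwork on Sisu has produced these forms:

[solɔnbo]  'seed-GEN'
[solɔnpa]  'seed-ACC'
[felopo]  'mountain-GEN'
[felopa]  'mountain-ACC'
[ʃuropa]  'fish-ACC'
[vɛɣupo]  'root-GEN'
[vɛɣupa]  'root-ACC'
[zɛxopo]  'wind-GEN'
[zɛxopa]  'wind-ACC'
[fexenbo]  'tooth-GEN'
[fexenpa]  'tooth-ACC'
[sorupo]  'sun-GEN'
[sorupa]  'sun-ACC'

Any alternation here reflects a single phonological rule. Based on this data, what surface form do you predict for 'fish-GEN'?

[ʃuropo]

The GEN morpheme has two allomorphs, [-bo] and [-po].
By contrast the ACC suffix keeps its initial [p] throughout — that segment must be underlying.
The GEN suffix is therefore /-bo/ underlyingly, with post-vocalic devoicing: voiced stops become voiceless after a vowel.
After 'fish', which ends in a vowel, the suffix surfaces as [-po], giving [ʃuropo].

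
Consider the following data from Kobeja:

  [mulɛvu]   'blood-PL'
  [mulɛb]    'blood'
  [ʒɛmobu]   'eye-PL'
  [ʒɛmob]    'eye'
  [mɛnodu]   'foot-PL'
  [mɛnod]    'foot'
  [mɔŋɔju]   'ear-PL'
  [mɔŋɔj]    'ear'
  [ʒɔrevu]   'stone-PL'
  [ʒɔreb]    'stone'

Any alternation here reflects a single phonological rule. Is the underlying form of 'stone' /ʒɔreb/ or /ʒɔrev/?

The stem for 'stone' ends in [v] in [ʒɔrevu] but [b] in [ʒɔreb].
But 'eye' keeps [b] in both environments ([ʒɛmobu], [ʒɛmob]), so there is no rule changing /b/ to [v] before the PL suffix.
Therefore /v/ is basic and [b] is derived by word-final hardening (voiced fricatives become stops word-finally).

/ʒɔrev/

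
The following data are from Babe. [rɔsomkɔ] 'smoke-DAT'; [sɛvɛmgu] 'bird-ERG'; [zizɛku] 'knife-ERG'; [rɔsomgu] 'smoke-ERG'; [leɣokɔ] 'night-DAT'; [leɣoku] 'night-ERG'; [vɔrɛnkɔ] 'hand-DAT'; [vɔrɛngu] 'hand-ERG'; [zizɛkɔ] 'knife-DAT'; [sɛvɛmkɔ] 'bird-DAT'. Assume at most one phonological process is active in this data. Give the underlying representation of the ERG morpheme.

The ERG morpheme has two allomorphs, [-gu] and [-ku].
The DAT suffix, which begins with [k], is invariant after every stem; so [k] is not altered by any rule here.
So the underlying form is /-gu/, and voiced stops become voiceless after a vowel.

/-gu/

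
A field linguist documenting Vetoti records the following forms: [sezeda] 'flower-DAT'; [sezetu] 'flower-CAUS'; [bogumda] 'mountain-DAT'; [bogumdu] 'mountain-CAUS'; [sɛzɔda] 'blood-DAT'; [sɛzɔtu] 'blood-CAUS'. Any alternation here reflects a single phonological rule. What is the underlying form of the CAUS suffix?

The CAUS morpheme has two allomorphs, [-du] and [-tu].
By contrast the DAT suffix keeps its initial [d] throughout — that segment must be underlying.
So the underlying form is /-tu/, and voiceless stops become voiced after a nasal.

/-tu/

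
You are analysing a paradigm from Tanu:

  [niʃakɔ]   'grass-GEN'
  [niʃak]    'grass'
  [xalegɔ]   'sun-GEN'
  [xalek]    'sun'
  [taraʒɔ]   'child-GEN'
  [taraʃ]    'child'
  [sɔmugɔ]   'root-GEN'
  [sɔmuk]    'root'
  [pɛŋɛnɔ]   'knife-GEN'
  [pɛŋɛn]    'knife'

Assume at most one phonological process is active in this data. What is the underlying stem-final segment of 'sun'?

The root 'sun' surfaces as [xalegɔ] and [xalek], with a stem-final [g] ~ [k] alternation.
The stem 'grass' ([niʃakɔ], [niʃak]) shows [k] unchanged in both environments, so [k] cannot be basic with [g] derived before the GEN suffix.
The underlying segment must be /g/; voiced obstruents become voiceless word-finally, yielding [k] there.

/g/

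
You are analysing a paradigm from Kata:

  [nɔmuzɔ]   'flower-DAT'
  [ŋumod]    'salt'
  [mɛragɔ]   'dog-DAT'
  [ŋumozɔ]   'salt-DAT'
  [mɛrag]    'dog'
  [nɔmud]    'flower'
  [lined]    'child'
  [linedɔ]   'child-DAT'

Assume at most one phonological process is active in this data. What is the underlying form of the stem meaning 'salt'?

'salt' shows [d] ~ [z] at the end of the stem ([ŋumod] vs [ŋumozɔ]).
The stem 'child' ([lined], [linedɔ]) shows [d] unchanged in both environments, so [d] cannot be basic with [z] derived before the DAT suffix.
So /z/ is underlying, and a rule of word-final hardening — voiced fricatives become stops word-finally — gives [d].
The underlying form of 'salt' is therefore /ŋumoz/.

/ŋumoz/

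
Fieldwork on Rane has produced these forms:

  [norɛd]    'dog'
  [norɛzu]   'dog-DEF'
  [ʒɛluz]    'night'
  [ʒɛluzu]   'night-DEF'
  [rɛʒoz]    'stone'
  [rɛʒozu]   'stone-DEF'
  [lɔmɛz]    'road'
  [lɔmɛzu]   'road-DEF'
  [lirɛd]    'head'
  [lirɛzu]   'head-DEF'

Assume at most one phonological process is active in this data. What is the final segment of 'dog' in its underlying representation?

The stem for 'dog' ends in [d] in [norɛd] but [z] in [norɛzu].
Compare 'road', with invariant [z] in [lɔmɛz] and [lɔmɛzu]: an analysis with underlying /z/ and a rule producing [d] in isolation would wrongly predict alternation here too.
The alternation reflects intervocalic spirantization: voiced stops become fricatives between vowels. /d/ is underlying.

/d/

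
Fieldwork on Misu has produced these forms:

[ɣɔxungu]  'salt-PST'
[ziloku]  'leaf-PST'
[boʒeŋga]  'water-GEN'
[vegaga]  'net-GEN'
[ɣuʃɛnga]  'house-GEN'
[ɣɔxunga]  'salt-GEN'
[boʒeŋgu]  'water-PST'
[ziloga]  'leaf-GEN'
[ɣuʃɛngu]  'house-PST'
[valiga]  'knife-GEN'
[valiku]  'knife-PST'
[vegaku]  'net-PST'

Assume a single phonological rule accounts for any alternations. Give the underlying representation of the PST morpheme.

The PST suffix surfaces as [-gu] and [-ku], depending on the final segment of the stem.
By contrast the GEN suffix keeps its initial [g] throughout — that segment must be underlying.
So the underlying form is /-ku/, and voiceless stops become voiced after a nasal.

/-ku/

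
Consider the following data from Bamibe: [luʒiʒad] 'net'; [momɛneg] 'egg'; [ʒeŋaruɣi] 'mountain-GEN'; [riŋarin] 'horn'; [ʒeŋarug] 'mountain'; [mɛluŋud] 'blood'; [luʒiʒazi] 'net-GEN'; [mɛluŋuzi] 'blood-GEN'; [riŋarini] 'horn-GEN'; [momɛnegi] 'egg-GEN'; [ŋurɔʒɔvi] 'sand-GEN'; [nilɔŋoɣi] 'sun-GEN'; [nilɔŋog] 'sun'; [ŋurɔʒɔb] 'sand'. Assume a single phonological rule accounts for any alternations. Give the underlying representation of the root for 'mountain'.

/ʒeŋaruɣ/

The root 'mountain' surfaces as [ʒeŋaruɣi] and [ʒeŋarug], with a stem-final [ɣ] ~ [g] alternation.
If /g/ were underlying and a rule turned it into [ɣ] before the GEN suffix, 'egg' would also alternate; but it has [g] in both [momɛnegi] and [momɛneg].
Therefore /ɣ/ is basic and [g] is derived by word-final hardening (voiced fricatives become stops word-finally).
Hence 'mountain' is /ʒeŋaruɣ/ underlyingly.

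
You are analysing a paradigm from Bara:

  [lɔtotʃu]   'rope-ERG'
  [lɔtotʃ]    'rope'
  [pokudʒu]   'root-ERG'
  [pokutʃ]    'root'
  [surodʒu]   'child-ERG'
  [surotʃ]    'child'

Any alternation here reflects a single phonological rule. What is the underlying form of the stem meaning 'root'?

The stem for 'root' ends in [dʒ] in [pokudʒu] but [tʃ] in [pokutʃ].
The stem 'rope' ([lɔtotʃu], [lɔtotʃ]) shows [tʃ] unchanged in both environments, so [tʃ] cannot be basic with [dʒ] derived before the ERG suffix.
The alternation reflects word-final obstruent devoicing: voiced obstruents become voiceless word-finally. /dʒ/ is underlying.
The underlying form of 'root' is therefore /pokudʒ/.

/pokudʒ/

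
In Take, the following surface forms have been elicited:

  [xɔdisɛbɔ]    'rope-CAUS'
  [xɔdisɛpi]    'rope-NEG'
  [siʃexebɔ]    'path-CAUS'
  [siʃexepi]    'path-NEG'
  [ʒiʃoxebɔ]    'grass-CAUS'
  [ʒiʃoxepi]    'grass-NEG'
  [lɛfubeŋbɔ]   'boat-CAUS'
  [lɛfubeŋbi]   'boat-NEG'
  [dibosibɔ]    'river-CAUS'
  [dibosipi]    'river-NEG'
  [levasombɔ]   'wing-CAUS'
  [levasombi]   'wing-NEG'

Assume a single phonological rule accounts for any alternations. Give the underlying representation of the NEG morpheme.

The NEG suffix surfaces as [-bi] and [-pi], depending on the final segment of the stem.
The CAUS suffix, which begins with [b], is invariant after every stem; so [b] is not altered by any rule here.
So the underlying form is /-pi/, and voiceless stops become voiced after a nasal.

/-pi/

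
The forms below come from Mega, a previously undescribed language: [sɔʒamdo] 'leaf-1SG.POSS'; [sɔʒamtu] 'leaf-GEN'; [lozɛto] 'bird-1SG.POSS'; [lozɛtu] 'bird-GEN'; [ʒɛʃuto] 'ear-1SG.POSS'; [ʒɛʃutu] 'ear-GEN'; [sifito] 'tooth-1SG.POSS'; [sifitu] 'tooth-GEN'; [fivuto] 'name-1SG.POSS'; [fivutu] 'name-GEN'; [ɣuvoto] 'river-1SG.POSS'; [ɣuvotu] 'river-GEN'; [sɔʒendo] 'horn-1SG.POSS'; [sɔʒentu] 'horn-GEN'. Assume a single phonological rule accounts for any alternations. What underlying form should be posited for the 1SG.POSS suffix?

The 1SG.POSS morpheme has two allomorphs, [-do] and [-to].
The GEN suffix, which begins with [t], is invariant after every stem; so [t] is not altered by any rule here.
The 1SG.POSS suffix is therefore /-do/ underlyingly, with post-vocalic devoicing: voiced stops become voiceless after a vowel.

/-do/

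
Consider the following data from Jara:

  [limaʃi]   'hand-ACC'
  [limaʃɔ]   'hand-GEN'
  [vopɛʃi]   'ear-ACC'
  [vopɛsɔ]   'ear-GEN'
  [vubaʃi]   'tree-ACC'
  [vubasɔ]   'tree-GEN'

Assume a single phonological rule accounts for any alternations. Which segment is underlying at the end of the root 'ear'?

'ear' shows [ʃ] ~ [s] at the end of the stem ([vopɛʃi] vs [vopɛsɔ]).
Compare 'hand', with invariant [ʃ] in [limaʃi] and [limaʃɔ]: an analysis with underlying /ʃ/ and a rule producing [s] before the GEN suffix would wrongly predict alternation here too.
The underlying segment must be /s/; /s/ becomes palato-alveolar [ʃ] before a front vowel, yielding [ʃ] there.

/s/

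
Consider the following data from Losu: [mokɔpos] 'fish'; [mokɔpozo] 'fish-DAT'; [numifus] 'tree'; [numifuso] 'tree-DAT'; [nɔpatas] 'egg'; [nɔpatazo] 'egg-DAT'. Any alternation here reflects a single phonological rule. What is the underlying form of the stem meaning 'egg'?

/nɔpataz/

The stem for 'egg' ends in [s] in [nɔpatas] but [z] in [nɔpatazo].
Compare 'tree', with invariant [s] in [numifus] and [numifuso]: an analysis with underlying /s/ and a rule producing [z] before the DAT suffix would wrongly predict alternation here too.
The alternation reflects word-final obstruent devoicing: voiced obstruents become voiceless word-finally. /z/ is underlying.
The underlying form of 'egg' is therefore /nɔpataz/.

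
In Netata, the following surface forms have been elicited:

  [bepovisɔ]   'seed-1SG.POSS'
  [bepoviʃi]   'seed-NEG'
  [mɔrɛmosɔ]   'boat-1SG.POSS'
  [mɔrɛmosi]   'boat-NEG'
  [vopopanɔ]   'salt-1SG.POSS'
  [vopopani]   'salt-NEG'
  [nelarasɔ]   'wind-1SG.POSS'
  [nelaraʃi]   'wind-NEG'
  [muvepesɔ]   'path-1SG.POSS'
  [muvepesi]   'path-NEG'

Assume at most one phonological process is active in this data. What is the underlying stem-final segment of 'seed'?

The root 'seed' surfaces as [bepovisɔ] and [bepoviʃi], with a stem-final [s] ~ [ʃ] alternation.
If /s/ were underlying and a rule turned it into [ʃ] before the NEG suffix, 'path' would also alternate; but it has [s] in both [muvepesɔ] and [muvepesi].
The alternation reflects depalatalization: palato-alveolar /ʃ/ becomes [s] when no front vowel follows. /ʃ/ is underlying.

/ʃ/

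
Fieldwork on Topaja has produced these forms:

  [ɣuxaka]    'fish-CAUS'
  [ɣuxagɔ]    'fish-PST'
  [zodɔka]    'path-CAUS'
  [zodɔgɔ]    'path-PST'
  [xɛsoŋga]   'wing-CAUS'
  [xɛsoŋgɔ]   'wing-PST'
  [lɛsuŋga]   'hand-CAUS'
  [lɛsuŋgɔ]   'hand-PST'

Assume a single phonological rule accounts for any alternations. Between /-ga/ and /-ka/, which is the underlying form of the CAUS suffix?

The CAUS suffix surfaces as [-ga] and [-ka], depending on the final segment of the stem.
The PST suffix, which begins with [g], is invariant after every stem; so [g] is not altered by any rule here.
So the underlying form is /-ka/, and voiceless stops become voiced after a nasal.

/-ka/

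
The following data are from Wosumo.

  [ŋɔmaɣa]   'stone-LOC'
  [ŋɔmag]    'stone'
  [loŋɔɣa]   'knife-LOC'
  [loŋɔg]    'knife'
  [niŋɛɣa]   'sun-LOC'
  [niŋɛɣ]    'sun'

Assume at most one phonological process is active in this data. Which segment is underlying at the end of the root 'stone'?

/g/

The stem for 'stone' ends in [ɣ] in [ŋɔmaɣa] but [g] in [ŋɔmag].
The stem 'sun' ([niŋɛɣa], [niŋɛɣ]) shows [ɣ] unchanged in both environments, so [ɣ] cannot be basic with [g] derived in isolation.
Therefore /g/ is basic and [ɣ] is derived by intervocalic spirantization (voiced stops become fricatives between vowels).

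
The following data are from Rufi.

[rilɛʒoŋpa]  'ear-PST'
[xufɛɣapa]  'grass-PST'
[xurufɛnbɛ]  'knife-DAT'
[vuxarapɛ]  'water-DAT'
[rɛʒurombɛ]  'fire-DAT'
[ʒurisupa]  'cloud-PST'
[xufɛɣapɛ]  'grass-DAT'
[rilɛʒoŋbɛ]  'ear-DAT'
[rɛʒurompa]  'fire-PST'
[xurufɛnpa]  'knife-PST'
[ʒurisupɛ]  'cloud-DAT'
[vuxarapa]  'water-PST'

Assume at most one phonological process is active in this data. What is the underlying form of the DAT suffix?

The DAT morpheme has two allomorphs, [-bɛ] and [-pɛ].
By contrast the PST suffix keeps its initial [p] throughout — that segment must be underlying.
So the underlying form is /-bɛ/, and voiced stops become voiceless after a vowel.

/-bɛ/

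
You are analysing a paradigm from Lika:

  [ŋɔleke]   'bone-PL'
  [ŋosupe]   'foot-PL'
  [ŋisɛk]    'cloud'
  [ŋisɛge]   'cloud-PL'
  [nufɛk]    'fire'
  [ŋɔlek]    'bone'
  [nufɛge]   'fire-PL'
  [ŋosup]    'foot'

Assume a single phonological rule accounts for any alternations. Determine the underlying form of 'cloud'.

The stem for 'cloud' ends in [k] in [ŋisɛk] but [g] in [ŋisɛge].
But 'bone' keeps [k] in both environments ([ŋɔlek], [ŋɔleke]), so there is no rule changing /k/ to [g] before the PL suffix.
Therefore /g/ is basic and [k] is derived by word-final obstruent devoicing (voiced obstruents become voiceless word-finally).

/ŋisɛg/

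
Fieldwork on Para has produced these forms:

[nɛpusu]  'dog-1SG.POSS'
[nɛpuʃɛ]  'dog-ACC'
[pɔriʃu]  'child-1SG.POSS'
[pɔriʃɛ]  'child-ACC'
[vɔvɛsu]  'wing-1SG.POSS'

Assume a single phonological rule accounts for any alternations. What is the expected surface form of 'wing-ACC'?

[vɔvɛʃɛ]

'dog' shows [s] ~ [ʃ] at the end of the stem ([nɛpusu] vs [nɛpuʃɛ]).
But 'child' keeps [ʃ] in both environments ([pɔriʃu], [pɔriʃɛ]), so there is no rule changing /ʃ/ to [s] before the 1SG.POSS suffix.
The alternation reflects palatalization before a front vowel: /s/ becomes palato-alveolar [ʃ] before a front vowel. /s/ is underlying.
The one attested form of 'wing', [vɔvɛsu], shows underlying /vɔvɛs/. Applying the same rule before a front vowel gives [vɔvɛʃɛ].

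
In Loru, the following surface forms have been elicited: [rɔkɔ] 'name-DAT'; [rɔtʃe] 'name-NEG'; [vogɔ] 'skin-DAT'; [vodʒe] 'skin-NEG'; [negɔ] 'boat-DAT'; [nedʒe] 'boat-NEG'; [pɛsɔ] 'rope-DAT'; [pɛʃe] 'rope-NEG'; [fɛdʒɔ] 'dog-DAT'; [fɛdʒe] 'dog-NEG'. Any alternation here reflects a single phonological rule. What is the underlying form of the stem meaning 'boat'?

The stem for 'boat' ends in [g] in [negɔ] but [dʒ] in [nedʒe].
If /dʒ/ were underlying and a rule turned it into [g] before the DAT suffix, 'dog' would also alternate; but it has [dʒ] in both [fɛdʒɔ] and [fɛdʒe].
The underlying segment must be /g/; /k/, /g/ and /s/ become palato-alveolar [tʃ], [dʒ] and [ʃ] before a front vowel, yielding [dʒ] there.

/neg/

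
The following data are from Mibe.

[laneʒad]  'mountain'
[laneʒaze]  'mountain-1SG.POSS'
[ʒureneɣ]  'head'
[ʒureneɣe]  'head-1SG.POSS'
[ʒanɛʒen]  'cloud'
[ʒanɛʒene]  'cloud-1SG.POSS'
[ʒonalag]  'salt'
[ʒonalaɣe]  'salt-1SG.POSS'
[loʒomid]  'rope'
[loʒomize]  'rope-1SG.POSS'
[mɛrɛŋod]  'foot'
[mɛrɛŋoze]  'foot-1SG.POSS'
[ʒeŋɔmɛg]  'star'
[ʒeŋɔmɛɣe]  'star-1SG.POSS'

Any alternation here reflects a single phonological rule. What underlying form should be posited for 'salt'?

'salt' shows [g] ~ [ɣ] at the end of the stem ([ʒonalag] vs [ʒonalaɣe]).
Compare 'head', with invariant [ɣ] in [ʒureneɣ] and [ʒureneɣe]: an analysis with underlying /ɣ/ and a rule producing [g] in isolation would wrongly predict alternation here too.
The alternation reflects intervocalic spirantization: voiced stops become fricatives between vowels. /g/ is underlying.

/ʒonalag/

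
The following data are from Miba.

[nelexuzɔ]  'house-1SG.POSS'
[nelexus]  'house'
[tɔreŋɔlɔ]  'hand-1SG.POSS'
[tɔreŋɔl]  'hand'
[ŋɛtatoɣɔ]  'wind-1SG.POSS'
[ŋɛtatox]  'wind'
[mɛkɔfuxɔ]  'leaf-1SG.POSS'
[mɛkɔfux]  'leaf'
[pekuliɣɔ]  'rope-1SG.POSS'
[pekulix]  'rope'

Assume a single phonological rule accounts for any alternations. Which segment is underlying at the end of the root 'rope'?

The stem for 'rope' ends in [ɣ] in [pekuliɣɔ] but [x] in [pekulix].
If /x/ were underlying and a rule turned it into [ɣ] before the 1SG.POSS suffix, 'leaf' would also alternate; but it has [x] in both [mɛkɔfuxɔ] and [mɛkɔfux].
The alternation reflects word-final obstruent devoicing: voiced obstruents become voiceless word-finally. /ɣ/ is underlying.

/ɣ/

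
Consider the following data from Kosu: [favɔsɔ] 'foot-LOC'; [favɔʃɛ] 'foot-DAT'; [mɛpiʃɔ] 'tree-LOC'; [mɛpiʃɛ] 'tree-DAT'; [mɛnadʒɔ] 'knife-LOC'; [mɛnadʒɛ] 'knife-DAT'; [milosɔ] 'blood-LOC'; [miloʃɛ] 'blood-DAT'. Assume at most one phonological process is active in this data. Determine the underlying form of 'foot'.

The stem for 'foot' ends in [s] in [favɔsɔ] but [ʃ] in [favɔʃɛ].
Compare 'tree', with invariant [ʃ] in [mɛpiʃɔ] and [mɛpiʃɛ]: an analysis with underlying /ʃ/ and a rule producing [s] before the LOC suffix would wrongly predict alternation here too.
So /s/ is underlying, and a rule of palatalization before a front vowel — /s/ becomes palato-alveolar [ʃ] before a front vowel — gives [ʃ].
So 'foot' = /favɔs/.

/favɔs/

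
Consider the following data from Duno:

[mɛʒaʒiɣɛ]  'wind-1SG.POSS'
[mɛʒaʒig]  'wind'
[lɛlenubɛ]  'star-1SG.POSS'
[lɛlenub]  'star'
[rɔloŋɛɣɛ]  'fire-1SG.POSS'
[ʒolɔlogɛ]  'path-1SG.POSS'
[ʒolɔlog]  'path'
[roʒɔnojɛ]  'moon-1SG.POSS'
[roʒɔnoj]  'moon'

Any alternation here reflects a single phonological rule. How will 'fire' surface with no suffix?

The root 'wind' surfaces as [mɛʒaʒiɣɛ] and [mɛʒaʒig], with a stem-final [ɣ] ~ [g] alternation.
If /g/ were underlying and a rule turned it into [ɣ] before the 1SG.POSS suffix, 'path' would also alternate; but it has [g] in both [ʒolɔlogɛ] and [ʒolɔlog].
The underlying segment must be /ɣ/; voiced fricatives become stops word-finally, yielding [g] there.
From [rɔloŋɛɣɛ] the stem 'fire' is /rɔloŋɛɣ/; word-finally this yields [rɔloŋɛg].

[rɔloŋɛg]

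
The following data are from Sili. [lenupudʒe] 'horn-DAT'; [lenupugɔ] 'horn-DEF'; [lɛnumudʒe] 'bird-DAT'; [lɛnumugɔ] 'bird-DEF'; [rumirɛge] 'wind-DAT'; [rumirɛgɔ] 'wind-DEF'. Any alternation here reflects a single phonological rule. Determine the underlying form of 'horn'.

/lenupudʒ/

'horn' shows [dʒ] ~ [g] at the end of the stem ([lenupudʒe] vs [lenupugɔ]).
But 'wind' keeps [g] in both environments ([rumirɛge], [rumirɛgɔ]), so there is no rule changing /g/ to [dʒ] before the DAT suffix.
So /dʒ/ is underlying, and a rule of depalatalization — palato-alveolar /dʒ/ becomes [g] when no front vowel follows — gives [g].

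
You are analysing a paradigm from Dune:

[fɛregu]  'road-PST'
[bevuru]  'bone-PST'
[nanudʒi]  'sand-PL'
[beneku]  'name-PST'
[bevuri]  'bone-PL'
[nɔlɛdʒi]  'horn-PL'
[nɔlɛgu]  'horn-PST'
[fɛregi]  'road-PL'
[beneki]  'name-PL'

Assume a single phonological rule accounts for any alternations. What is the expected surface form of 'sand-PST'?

[nanugu]

'horn' shows [dʒ] ~ [g] at the end of the stem ([nɔlɛdʒi] vs [nɔlɛgu]).
The stem 'road' ([fɛregi], [fɛregu]) shows [g] unchanged in both environments, so [g] cannot be basic with [dʒ] derived before the PL suffix.
The alternation reflects depalatalization: palato-alveolar /dʒ/ becomes [g] when no front vowel follows. /dʒ/ is underlying.
The one attested form of 'sand', [nanudʒi], shows underlying /nanudʒ/. Applying the same rule when no front vowel follows gives [nanugu].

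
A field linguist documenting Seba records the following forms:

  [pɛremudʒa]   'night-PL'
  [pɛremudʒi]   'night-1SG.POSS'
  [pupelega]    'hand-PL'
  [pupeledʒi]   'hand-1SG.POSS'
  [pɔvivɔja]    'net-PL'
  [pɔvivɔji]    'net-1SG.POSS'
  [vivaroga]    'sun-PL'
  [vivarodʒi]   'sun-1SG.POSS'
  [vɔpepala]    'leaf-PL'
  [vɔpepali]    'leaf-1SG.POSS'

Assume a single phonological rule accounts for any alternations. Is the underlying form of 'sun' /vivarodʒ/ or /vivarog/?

/vivarog/

The root 'sun' surfaces as [vivaroga] and [vivarodʒi], with a stem-final [g] ~ [dʒ] alternation.
But 'night' keeps [dʒ] in both environments ([pɛremudʒa], [pɛremudʒi]), so there is no rule changing /dʒ/ to [g] before the PL suffix.
Therefore /g/ is basic and [dʒ] is derived by palatalization before a front vowel (/g/ becomes palato-alveolar [dʒ] before a front vowel).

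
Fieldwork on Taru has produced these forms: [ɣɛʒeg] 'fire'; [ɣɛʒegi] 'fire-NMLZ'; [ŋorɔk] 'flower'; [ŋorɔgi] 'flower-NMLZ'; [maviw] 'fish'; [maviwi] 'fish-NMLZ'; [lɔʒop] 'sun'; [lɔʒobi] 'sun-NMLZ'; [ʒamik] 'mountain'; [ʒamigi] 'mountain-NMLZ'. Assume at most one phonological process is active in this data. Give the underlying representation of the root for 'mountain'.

/ʒamik/

The stem for 'mountain' ends in [k] in [ʒamik] but [g] in [ʒamigi].
The stem 'fire' ([ɣɛʒeg], [ɣɛʒegi]) shows [g] unchanged in both environments, so [g] cannot be basic with [k] derived in isolation.
So /k/ is underlying, and a rule of intervocalic voicing — voiceless stops become voiced between vowels — gives [g].
The underlying form of 'mountain' is therefore /ʒamik/.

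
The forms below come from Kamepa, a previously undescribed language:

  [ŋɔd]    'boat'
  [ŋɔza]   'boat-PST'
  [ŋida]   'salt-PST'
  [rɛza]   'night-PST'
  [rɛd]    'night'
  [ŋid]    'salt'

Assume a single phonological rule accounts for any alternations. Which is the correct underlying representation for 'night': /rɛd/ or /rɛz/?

/rɛz/

The root 'night' surfaces as [rɛd] and [rɛza], with a stem-final [d] ~ [z] alternation.
But 'salt' keeps [d] in both environments ([ŋid], [ŋida]), so there is no rule changing /d/ to [z] before the PST suffix.
Therefore /z/ is basic and [d] is derived by word-final hardening (voiced fricatives become stops word-finally).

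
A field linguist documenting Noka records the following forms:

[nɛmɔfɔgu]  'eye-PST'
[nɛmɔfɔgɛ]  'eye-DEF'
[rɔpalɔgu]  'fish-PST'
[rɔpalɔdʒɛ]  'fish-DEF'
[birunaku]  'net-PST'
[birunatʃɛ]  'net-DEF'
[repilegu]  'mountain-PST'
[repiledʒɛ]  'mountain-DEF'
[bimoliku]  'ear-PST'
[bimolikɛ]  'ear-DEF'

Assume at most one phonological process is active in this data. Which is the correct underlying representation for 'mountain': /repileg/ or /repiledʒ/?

/repiledʒ/

The stem for 'mountain' ends in [g] in [repilegu] but [dʒ] in [repiledʒɛ].
If /g/ were underlying and a rule turned it into [dʒ] before the DEF suffix, 'eye' would also alternate; but it has [g] in both [nɛmɔfɔgu] and [nɛmɔfɔgɛ].
So /dʒ/ is underlying, and a rule of depalatalization — palato-alveolar /tʃ/ and /dʒ/ become [k] and [g] when no front vowel follows — gives [g].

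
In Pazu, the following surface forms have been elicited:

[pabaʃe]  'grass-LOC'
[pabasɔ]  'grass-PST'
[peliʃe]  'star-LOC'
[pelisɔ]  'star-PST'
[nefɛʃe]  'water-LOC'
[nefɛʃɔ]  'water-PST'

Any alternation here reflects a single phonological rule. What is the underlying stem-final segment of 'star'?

The stem for 'star' ends in [ʃ] in [peliʃe] but [s] in [pelisɔ].
The stem 'water' ([nefɛʃe], [nefɛʃɔ]) shows [ʃ] unchanged in both environments, so [ʃ] cannot be basic with [s] derived before the PST suffix.
Therefore /s/ is basic and [ʃ] is derived by palatalization before a front vowel (/s/ becomes palato-alveolar [ʃ] before a front vowel).

/s/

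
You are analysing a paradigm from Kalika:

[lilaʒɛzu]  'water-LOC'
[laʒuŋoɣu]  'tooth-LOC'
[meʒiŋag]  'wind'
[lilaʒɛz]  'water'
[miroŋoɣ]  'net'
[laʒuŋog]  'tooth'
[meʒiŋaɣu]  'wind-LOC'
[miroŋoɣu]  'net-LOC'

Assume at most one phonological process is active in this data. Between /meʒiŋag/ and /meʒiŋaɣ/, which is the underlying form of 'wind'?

The stem for 'wind' ends in [g] in [meʒiŋag] but [ɣ] in [meʒiŋaɣu].
The stem 'net' ([miroŋoɣ], [miroŋoɣu]) shows [ɣ] unchanged in both environments, so [ɣ] cannot be basic with [g] derived in isolation.
The underlying segment must be /g/; voiced stops become fricatives between vowels, yielding [ɣ] there.

/meʒiŋag/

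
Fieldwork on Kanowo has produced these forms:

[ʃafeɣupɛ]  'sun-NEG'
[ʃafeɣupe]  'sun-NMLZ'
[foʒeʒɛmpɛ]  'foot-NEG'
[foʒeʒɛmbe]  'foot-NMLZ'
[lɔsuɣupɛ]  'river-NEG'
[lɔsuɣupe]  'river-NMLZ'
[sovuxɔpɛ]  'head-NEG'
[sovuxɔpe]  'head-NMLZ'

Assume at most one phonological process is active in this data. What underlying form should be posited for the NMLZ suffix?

The NMLZ suffix surfaces as [-be] and [-pe], depending on the final segment of the stem.
The NEG suffix, which begins with [p], is invariant after every stem; so [p] is not altered by any rule here.
So the underlying form is /-be/, and voiced stops become voiceless after a vowel.

/-be/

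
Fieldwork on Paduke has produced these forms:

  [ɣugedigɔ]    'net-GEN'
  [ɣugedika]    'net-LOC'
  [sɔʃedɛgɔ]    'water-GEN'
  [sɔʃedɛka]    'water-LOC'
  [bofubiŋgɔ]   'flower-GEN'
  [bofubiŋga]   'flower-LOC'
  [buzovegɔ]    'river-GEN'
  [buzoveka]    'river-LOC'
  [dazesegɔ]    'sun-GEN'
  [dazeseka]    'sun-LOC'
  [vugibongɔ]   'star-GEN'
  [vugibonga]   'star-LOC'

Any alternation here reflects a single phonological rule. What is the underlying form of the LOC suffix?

/-ka/

The LOC morpheme has two allomorphs, [-ga] and [-ka].
By contrast the GEN suffix keeps its initial [g] throughout — that segment must be underlying.
So the underlying form is /-ka/, and voiceless stops become voiced after a nasal.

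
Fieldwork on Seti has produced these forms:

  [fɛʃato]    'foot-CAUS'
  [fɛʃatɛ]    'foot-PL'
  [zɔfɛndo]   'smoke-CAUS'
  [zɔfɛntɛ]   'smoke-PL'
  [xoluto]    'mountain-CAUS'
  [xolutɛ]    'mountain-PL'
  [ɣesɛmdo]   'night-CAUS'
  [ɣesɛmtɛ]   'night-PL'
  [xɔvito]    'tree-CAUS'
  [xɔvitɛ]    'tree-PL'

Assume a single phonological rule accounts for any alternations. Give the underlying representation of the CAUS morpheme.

The CAUS suffix surfaces as [-do] and [-to], depending on the final segment of the stem.
The PL suffix, which begins with [t], is invariant after every stem; so [t] is not altered by any rule here.
The CAUS suffix is therefore /-do/ underlyingly, with post-vocalic devoicing: voiced stops become voiceless after a vowel.

/-do/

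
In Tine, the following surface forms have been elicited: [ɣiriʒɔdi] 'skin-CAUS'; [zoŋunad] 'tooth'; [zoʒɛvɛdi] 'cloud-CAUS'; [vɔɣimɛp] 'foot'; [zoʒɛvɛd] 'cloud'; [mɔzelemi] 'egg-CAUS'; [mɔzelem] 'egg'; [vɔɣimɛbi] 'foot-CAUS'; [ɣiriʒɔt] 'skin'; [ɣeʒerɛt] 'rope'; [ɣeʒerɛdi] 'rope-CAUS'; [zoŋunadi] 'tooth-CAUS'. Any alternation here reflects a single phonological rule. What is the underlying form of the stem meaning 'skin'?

The stem for 'skin' ends in [d] in [ɣiriʒɔdi] but [t] in [ɣiriʒɔt].
But 'cloud' keeps [d] in both environments ([zoʒɛvɛdi], [zoʒɛvɛd]), so there is no rule changing /d/ to [t] in isolation.
So /t/ is underlying, and a rule of intervocalic voicing — voiceless stops become voiced between vowels — gives [d].
Hence 'skin' is /ɣiriʒɔt/ underlyingly.

/ɣiriʒɔt/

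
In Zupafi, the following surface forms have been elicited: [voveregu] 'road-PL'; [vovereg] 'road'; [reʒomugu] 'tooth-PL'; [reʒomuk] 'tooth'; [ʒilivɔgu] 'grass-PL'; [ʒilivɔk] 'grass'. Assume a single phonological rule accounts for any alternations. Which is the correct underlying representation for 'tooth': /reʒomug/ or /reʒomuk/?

The stem for 'tooth' ends in [g] in [reʒomugu] but [k] in [reʒomuk].
The stem 'road' ([voveregu], [vovereg]) shows [g] unchanged in both environments, so [g] cannot be basic with [k] derived in isolation.
The alternation reflects intervocalic voicing: voiceless stops become voiced between vowels. /k/ is underlying.

/reʒomuk/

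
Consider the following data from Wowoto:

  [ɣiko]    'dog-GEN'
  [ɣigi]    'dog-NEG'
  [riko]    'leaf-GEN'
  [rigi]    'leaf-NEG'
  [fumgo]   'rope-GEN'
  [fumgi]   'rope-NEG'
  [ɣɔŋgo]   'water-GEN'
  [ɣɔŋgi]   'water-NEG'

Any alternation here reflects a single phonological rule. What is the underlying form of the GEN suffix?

The GEN morpheme has two allomorphs, [-go] and [-ko].
By contrast the NEG suffix keeps its initial [g] throughout — that segment must be underlying.
The GEN suffix is therefore /-ko/ underlyingly, with post-nasal voicing: voiceless stops become voiced after a nasal.

/-ko/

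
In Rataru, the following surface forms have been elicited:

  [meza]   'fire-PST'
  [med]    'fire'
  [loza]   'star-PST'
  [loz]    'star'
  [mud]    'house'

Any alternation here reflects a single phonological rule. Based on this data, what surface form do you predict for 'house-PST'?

[muza]

In [meza] and [med] the final segment of 'fire' alternates: [z] ~ [d].
If /z/ were underlying and a rule turned it into [d] in isolation, 'star' would also alternate; but it has [z] in both [loza] and [loz].
So /d/ is underlying, and a rule of intervocalic spirantization — voiced stops become fricatives between vowels — gives [z].
From [mud] the stem 'house' is /mud/; between vowels this yields [muza].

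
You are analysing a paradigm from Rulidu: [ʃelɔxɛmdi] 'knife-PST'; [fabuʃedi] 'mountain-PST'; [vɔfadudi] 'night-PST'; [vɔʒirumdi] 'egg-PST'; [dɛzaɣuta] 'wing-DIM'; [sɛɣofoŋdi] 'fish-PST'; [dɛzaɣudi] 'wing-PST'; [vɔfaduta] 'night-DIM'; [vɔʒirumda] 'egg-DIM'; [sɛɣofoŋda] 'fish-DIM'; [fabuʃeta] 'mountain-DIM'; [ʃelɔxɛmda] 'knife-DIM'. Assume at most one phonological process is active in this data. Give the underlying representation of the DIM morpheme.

/-ta/

The DIM suffix surfaces as [-da] and [-ta], depending on the final segment of the stem.
The PST suffix, which begins with [d], is invariant after every stem; so [d] is not altered by any rule here.
So the underlying form is /-ta/, and voiceless stops become voiced after a nasal.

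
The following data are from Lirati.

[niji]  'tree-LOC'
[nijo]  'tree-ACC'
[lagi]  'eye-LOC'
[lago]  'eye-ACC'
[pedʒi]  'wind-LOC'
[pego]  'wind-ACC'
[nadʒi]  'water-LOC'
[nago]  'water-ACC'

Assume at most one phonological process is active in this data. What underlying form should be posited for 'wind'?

In [pedʒi] and [pego] the final segment of 'wind' alternates: [dʒ] ~ [g].
But 'eye' keeps [g] in both environments ([lagi], [lago]), so there is no rule changing /g/ to [dʒ] before the LOC suffix.
The underlying segment must be /dʒ/; palato-alveolar /dʒ/ becomes [g] when no front vowel follows, yielding [g] there.

/pedʒ/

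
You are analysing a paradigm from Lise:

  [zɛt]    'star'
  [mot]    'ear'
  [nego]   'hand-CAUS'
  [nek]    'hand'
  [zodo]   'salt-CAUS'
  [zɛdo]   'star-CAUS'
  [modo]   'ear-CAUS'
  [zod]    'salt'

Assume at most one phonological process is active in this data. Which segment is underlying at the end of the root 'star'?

The stem for 'star' ends in [t] in [zɛt] but [d] in [zɛdo].
Compare 'salt', with invariant [d] in [zod] and [zodo]: an analysis with underlying /d/ and a rule producing [t] in isolation would wrongly predict alternation here too.
Therefore /t/ is basic and [d] is derived by intervocalic voicing (voiceless stops become voiced between vowels).

/t/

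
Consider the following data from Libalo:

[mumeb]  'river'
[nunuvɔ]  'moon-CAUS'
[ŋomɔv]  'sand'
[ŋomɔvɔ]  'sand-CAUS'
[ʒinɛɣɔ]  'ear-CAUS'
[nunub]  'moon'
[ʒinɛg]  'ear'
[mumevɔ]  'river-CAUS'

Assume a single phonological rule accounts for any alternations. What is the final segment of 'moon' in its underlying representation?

/b/

The root 'moon' surfaces as [nunuvɔ] and [nunub], with a stem-final [v] ~ [b] alternation.
But 'sand' keeps [v] in both environments ([ŋomɔvɔ], [ŋomɔv]), so there is no rule changing /v/ to [b] in isolation.
Therefore /b/ is basic and [v] is derived by intervocalic spirantization (voiced stops become fricatives between vowels).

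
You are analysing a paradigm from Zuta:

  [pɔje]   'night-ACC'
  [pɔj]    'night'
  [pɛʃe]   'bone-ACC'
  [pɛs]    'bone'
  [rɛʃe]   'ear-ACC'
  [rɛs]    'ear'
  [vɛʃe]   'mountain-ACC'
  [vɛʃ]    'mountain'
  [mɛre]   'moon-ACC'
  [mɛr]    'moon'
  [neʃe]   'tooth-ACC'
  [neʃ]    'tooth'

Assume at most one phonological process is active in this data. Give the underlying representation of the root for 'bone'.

In [pɛʃe] and [pɛs] the final segment of 'bone' alternates: [ʃ] ~ [s].
But 'tooth' keeps [ʃ] in both environments ([neʃe], [neʃ]), so there is no rule changing /ʃ/ to [s] in isolation.
The underlying segment must be /s/; /s/ becomes palato-alveolar [ʃ] before a front vowel, yielding [ʃ] there.

/pɛs/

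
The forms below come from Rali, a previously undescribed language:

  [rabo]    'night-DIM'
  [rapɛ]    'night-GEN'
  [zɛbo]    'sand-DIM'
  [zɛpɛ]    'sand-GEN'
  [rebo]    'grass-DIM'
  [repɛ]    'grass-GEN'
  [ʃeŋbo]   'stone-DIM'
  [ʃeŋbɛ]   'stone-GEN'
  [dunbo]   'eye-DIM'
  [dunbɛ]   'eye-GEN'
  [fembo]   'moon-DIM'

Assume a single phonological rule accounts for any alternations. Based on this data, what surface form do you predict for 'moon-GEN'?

The GEN morpheme has two allomorphs, [-bɛ] and [-pɛ].
By contrast the DIM suffix keeps its initial [b] throughout — that segment must be underlying.
So the underlying form is /-pɛ/, and voiceless stops become voiced after a nasal.
After 'moon', which ends in a nasal, the suffix surfaces as [-bɛ], giving [fembɛ].

[fembɛ]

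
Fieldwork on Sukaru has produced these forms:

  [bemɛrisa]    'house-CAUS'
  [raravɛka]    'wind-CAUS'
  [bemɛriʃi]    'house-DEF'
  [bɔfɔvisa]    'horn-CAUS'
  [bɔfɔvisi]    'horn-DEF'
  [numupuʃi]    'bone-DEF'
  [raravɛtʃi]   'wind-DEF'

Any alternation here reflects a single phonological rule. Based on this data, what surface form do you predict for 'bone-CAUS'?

[numupusa]

The root 'house' surfaces as [bemɛrisa] and [bemɛriʃi], with a stem-final [s] ~ [ʃ] alternation.
The stem 'horn' ([bɔfɔvisa], [bɔfɔvisi]) shows [s] unchanged in both environments, so [s] cannot be basic with [ʃ] derived before the DEF suffix.
The alternation reflects depalatalization: palato-alveolar /tʃ/ and /ʃ/ become [k] and [s] when no front vowel follows. /ʃ/ is underlying.
From [numupuʃi] the stem 'bone' is /numupuʃ/; when no front vowel follows this yields [numupusa].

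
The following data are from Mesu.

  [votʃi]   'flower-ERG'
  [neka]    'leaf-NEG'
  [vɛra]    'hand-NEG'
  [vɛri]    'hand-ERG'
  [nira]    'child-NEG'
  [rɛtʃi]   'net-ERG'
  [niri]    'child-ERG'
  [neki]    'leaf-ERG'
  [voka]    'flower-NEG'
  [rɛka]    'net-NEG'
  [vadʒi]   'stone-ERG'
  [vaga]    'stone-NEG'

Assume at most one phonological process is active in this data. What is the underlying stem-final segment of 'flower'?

/tʃ/

In [votʃi] and [voka] the final segment of 'flower' alternates: [tʃ] ~ [k].
The stem 'leaf' ([neki], [neka]) shows [k] unchanged in both environments, so [k] cannot be basic with [tʃ] derived before the ERG suffix.
So /tʃ/ is underlying, and a rule of depalatalization — palato-alveolar /tʃ/ and /dʒ/ become [k] and [g] when no front vowel follows — gives [k].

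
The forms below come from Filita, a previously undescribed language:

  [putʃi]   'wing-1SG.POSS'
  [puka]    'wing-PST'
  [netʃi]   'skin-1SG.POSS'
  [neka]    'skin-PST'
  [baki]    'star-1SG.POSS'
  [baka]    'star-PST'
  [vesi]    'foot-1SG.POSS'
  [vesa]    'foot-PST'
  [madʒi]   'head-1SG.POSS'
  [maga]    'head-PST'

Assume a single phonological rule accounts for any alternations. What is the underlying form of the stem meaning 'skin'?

/netʃ/

'skin' shows [tʃ] ~ [k] at the end of the stem ([netʃi] vs [neka]).
The stem 'star' ([baki], [baka]) shows [k] unchanged in both environments, so [k] cannot be basic with [tʃ] derived before the 1SG.POSS suffix.
So /tʃ/ is underlying, and a rule of depalatalization — palato-alveolar /tʃ/ and /dʒ/ become [k] and [g] when no front vowel follows — gives [k].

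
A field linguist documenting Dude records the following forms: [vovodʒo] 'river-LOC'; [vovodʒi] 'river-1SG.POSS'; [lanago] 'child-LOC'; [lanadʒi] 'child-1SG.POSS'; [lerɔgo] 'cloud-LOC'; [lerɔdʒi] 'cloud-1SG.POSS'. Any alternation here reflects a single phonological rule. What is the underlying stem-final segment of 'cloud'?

/g/

In [lerɔgo] and [lerɔdʒi] the final segment of 'cloud' alternates: [g] ~ [dʒ].
Compare 'river', with invariant [dʒ] in [vovodʒo] and [vovodʒi]: an analysis with underlying /dʒ/ and a rule producing [g] before the LOC suffix would wrongly predict alternation here too.
The underlying segment must be /g/; /g/ becomes palato-alveolar [dʒ] before a front vowel, yielding [dʒ] there.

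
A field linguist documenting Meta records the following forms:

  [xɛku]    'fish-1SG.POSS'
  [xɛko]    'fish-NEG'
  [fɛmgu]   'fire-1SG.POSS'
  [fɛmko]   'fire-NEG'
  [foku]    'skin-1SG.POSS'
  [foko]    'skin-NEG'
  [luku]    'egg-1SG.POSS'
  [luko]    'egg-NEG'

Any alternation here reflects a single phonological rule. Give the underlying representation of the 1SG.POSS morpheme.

/-gu/

The 1SG.POSS suffix surfaces as [-gu] and [-ku], depending on the final segment of the stem.
The NEG suffix, which begins with [k], is invariant after every stem; so [k] is not altered by any rule here.
The 1SG.POSS suffix is therefore /-gu/ underlyingly, with post-vocalic devoicing: voiced stops become voiceless after a vowel.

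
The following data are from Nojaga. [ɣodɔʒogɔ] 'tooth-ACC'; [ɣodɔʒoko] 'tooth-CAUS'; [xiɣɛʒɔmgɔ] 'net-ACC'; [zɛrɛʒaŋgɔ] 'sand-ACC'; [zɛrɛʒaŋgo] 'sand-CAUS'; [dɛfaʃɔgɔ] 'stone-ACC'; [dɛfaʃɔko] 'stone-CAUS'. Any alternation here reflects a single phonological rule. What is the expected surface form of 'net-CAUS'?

[xiɣɛʒɔmgo]

The CAUS suffix surfaces as [-go] and [-ko], depending on the final segment of the stem.
The ACC suffix, which begins with [g], is invariant after every stem; so [g] is not altered by any rule here.
The CAUS suffix is therefore /-ko/ underlyingly, with post-nasal voicing: voiceless stops become voiced after a nasal.
After 'net', which ends in a nasal, the suffix surfaces as [-go], giving [xiɣɛʒɔmgo].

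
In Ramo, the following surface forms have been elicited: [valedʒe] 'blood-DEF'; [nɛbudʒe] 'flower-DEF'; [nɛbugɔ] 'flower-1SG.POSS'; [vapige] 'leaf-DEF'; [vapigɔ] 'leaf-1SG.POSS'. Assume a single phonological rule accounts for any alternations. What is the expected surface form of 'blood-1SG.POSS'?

The stem for 'flower' ends in [dʒ] in [nɛbudʒe] but [g] in [nɛbugɔ].
But 'leaf' keeps [g] in both environments ([vapige], [vapigɔ]), so there is no rule changing /g/ to [dʒ] before the DEF suffix.
The alternation reflects depalatalization: palato-alveolar /dʒ/ becomes [g] when no front vowel follows. /dʒ/ is underlying.
The one attested form of 'blood', [valedʒe], shows underlying /valedʒ/. Applying the same rule when no front vowel follows gives [valegɔ].

[valegɔ]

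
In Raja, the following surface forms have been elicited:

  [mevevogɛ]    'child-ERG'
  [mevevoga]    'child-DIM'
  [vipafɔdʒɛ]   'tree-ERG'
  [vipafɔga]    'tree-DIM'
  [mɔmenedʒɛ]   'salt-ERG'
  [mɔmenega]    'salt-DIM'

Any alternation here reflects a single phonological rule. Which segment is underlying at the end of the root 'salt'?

/dʒ/

The root 'salt' surfaces as [mɔmenedʒɛ] and [mɔmenega], with a stem-final [dʒ] ~ [g] alternation.
The stem 'child' ([mevevogɛ], [mevevoga]) shows [g] unchanged in both environments, so [g] cannot be basic with [dʒ] derived before the ERG suffix.
The alternation reflects depalatalization: palato-alveolar /dʒ/ becomes [g] when no front vowel follows. /dʒ/ is underlying.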